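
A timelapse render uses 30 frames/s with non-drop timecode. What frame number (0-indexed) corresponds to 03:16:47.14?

354224

Total seconds to the label: (3 × 3600 + 16 × 60 + 47) = 11807.
Frame index = 11807 × 30 + 14 = 354224.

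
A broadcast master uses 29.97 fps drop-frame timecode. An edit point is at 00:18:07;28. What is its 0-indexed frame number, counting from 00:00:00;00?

As if non-drop at 30 labels/s: (0 × 3600 + 18 × 60 + 7) × 30 + 28 = 32638.
Minute boundaries passed: 18; those not divisible by 10: 18 − 1 = 17; dropped labels = 2 × 17 = 34.
Actual frame index = 32638 − 34 = 32604.

32604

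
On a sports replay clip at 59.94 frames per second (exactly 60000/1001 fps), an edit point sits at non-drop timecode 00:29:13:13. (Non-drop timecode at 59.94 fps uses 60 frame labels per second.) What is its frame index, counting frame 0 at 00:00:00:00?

Total seconds to the label: (0 × 3600 + 29 × 60 + 13) = 1753.
Frame index = 1753 × 60 + 13 = 105193.

105193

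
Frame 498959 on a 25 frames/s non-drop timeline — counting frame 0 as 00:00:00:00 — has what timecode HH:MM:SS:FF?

05:32:38:09

498959 ÷ 25 = 19958 full seconds, remainder 9 frames.
19958 s = 5 h 32 min 38 s.
Timecode: 05:32:38:09.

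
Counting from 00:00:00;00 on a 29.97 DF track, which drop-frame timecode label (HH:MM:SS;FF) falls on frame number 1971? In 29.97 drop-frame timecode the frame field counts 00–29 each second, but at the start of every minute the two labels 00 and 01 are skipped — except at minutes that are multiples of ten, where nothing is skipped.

Ten DF minutes hold 17982 frames, so frame 1971 lies in block 0 (frames 0–17981) with 1971 frames into that block.
The block's first minute is 1800 frames and the rest 1798 each; 1971 frames reaches minute 1, so 0 × 18 + 1 × 2 = 2 labels have been skipped so far.
Adding those back, label number 1971 + 2 = 1973 at 30 labels/s is 65 s + 23 f = 0 h 1 min 5 s frame 23, i.e. 00:01:05;23.

00:01:05;23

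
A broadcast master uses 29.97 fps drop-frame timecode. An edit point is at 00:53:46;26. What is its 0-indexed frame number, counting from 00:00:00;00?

As if non-drop at 30 labels/s: (0 × 3600 + 53 × 60 + 46) × 30 + 26 = 96806.
Minute boundaries passed: 53; those not divisible by 10: 53 − 5 = 48; dropped labels = 2 × 48 = 96.
Actual frame index = 96806 − 96 = 96710.

96710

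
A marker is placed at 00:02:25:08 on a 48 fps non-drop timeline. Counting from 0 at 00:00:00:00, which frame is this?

Total seconds to the label: (0 × 3600 + 2 × 60 + 25) = 145.
Frame index = 145 × 48 + 8 = 6968.

6968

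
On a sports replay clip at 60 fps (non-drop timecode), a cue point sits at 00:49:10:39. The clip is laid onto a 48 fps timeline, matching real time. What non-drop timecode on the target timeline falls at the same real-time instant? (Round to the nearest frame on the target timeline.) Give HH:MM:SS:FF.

Source frame index: (0×3600 + 49×60 + 10) × 60 + 39 = 177039.
Real time: 177039 / (60) = 59013/20 s.
Target frame: (59013/20) × (48) = 708156/5 ≈ 141631.200 → 141631.
At 48 labels/s: frame 141631 → 00:49:10:31.

00:49:10:31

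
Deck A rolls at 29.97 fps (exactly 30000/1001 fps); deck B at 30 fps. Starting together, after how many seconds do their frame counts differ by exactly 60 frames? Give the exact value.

2002 seconds

The gap grows by |30 − 30000/1001| = 30/1001 frames per second.
Time for a 60-frame gap: 60 ÷ (30/1001) = 2002 s.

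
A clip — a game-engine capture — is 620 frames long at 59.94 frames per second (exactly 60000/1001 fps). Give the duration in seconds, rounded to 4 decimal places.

Running time = 620 × 1001/60000 = 31031/3000 s ≈ 10.3437 s.

10.3437 seconds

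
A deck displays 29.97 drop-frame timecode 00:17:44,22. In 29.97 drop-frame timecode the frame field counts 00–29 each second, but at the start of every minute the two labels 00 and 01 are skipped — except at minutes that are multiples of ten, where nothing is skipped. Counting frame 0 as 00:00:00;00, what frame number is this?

As if non-drop at 30 labels/s: (0 × 3600 + 17 × 60 + 44) × 30 + 22 = 31942.
Minute boundaries passed: 17; those not divisible by 10: 17 − 1 = 16; dropped labels = 2 × 16 = 32.
Actual frame index = 31942 − 32 = 31910.

31910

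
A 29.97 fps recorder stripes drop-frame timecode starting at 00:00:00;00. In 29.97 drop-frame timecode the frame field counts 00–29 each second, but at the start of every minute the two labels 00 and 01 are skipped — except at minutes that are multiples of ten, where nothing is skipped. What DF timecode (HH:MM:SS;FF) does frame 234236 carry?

02:10:15;20

Each 10-minute DF block holds 10 × 60 × 30 − 9 × 2 = 17982 frames. 234236 ÷ 17982 → 13 full blocks, remainder 470.
Within the partial block the first minute is 1800 frames and each further minute 1798, so 0 further minute boundaries passed. Total skipped labels = 18 × 13 + 2 × 0 = 234.
Non-drop label index = 234236 + 234 = 234470; at 30 labels/s that is 02:10:15:20, i.e. DF 02:10:15;20.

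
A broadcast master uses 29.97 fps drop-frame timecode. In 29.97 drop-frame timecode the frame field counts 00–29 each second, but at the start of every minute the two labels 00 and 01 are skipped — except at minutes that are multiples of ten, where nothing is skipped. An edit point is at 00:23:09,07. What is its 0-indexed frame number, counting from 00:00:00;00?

41635

As if non-drop at 30 labels/s: (0 × 3600 + 23 × 60 + 9) × 30 + 7 = 41677.
Minute boundaries passed: 23; those not divisible by 10: 23 − 2 = 21; dropped labels = 2 × 21 = 42.
Actual frame index = 41677 − 42 = 41635.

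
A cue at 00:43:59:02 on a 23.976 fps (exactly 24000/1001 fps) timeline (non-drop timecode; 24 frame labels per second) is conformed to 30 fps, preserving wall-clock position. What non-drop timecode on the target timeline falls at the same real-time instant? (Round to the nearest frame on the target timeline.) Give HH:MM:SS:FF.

00:44:01:22

Source frame index: (0×3600 + 43×60 + 59) × 24 + 2 = 63338.
Real time: 63338 / (24000/1001) = 31700669/12000 s.
Target frame: (31700669/12000) × (30) = 31700669/400 ≈ 79251.673 → 79252.
At 30 labels/s: frame 79252 → 00:44:01:22.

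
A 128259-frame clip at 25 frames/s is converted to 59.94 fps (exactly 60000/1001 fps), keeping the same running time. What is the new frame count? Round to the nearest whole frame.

Frames at target rate = 128259 × (60000/1001) / (25) = 307821600/1001 ≈ 307514.086.
Nearest whole frame: 307514.

307514 frames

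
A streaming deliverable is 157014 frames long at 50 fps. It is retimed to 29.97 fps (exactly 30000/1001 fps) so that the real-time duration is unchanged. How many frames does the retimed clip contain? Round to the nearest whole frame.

94114 frames

Frames at target rate = 157014 × (30000/1001) / (50) = 658800/7 ≈ 94114.286.
Nearest whole frame: 94114.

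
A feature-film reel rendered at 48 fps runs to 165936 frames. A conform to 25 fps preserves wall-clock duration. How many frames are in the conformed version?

86425 frames

Target frames = source frames × (target rate / source rate) = 165936 × (25)/(48) = 165936 × 25/48 = 86425.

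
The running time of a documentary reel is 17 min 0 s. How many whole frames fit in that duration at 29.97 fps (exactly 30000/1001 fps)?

30569 frames

17 min 0 s = 1020 s.
Frames = 1020 × 30000/1001 = 30600000/1001 ≈ 30569.4306.
Complete frames: 30569.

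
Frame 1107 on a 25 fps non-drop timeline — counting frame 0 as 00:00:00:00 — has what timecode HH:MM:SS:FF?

1107 ÷ 25 = 44 full seconds, remainder 7 frames.
44 s = 0 h 0 min 44 s.
Timecode: 00:00:44:07.

00:00:44:07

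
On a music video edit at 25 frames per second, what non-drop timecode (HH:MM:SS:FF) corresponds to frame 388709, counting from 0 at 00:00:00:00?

04:19:08:09

388709 ÷ 25 = 15548 full seconds, remainder 9 frames.
15548 s = 4 h 19 min 8 s.
Timecode: 04:19:08:09.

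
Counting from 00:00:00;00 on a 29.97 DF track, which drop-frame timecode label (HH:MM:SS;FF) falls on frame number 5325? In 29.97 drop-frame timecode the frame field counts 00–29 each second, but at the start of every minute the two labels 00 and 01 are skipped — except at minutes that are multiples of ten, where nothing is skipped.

Ten DF minutes hold 17982 frames, so frame 5325 lies in block 0 (frames 0–17981) with 5325 frames into that block.
The block's first minute is 1800 frames and the rest 1798 each; 5325 frames reaches minute 2, so 0 × 18 + 2 × 2 = 4 labels have been skipped so far.
Adding those back, label number 5325 + 4 = 5329 at 30 labels/s is 177 s + 19 f = 0 h 2 min 57 s frame 19, i.e. 00:02:57;19.

00:02:57;19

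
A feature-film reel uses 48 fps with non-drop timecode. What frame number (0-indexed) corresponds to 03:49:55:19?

Total seconds to the label: (3 × 3600 + 49 × 60 + 55) = 13795.
Frame index = 13795 × 48 + 19 = 662179.

662179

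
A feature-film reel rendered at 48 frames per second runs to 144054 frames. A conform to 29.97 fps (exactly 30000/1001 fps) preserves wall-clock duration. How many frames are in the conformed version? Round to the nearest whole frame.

Frames at target rate = 144054 × (30000/1001) / (48) = 90033750/1001 ≈ 89943.806.
Nearest whole frame: 89944.

89944 frames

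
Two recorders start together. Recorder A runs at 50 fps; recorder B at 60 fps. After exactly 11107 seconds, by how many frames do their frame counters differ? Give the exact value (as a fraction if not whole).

111070 frames

A emits 50 × 11107 = 555350 frames; B emits 60 × 11107 = 666420.
Difference = 111070 frames; B is ahead of A.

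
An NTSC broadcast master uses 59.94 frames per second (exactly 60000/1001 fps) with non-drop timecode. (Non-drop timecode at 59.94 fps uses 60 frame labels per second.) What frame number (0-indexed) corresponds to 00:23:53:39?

Total seconds to the label: (0 × 3600 + 23 × 60 + 53) = 1433.
Frame index = 1433 × 60 + 39 = 86019.

frame 86019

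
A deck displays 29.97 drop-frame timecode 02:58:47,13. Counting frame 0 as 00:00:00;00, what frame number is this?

Complete 10-minute blocks: 17, each 17982 frames → 305694.
Remaining 8 whole minutes in the current block: 1800 + 7 × 1798 = 14386 frames.
Within the current minute: 47 × 30 + 13 − 2 = 1421 (labels ;00/;01 skipped at this minute). Total = 305694 + 14386 + 1421 = 321501.

321501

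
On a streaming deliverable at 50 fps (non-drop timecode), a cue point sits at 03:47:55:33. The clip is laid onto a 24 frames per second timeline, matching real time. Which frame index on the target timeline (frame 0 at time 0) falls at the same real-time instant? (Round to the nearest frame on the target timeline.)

Source frame index: (3×3600 + 47×60 + 55) × 50 + 33 = 683783.
Real time: 683783 / (50) = 683783/50 s.
Target frame: (683783/50) × (24) = 8205396/25 ≈ 328215.840 → 328216.

frame 328216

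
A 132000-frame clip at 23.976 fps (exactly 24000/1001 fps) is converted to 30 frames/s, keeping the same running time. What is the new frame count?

Target frames = source frames × (target rate / source rate) = 132000 × (30)/(24000/1001) = 132000 × 1001/800 = 165165.

165165 frames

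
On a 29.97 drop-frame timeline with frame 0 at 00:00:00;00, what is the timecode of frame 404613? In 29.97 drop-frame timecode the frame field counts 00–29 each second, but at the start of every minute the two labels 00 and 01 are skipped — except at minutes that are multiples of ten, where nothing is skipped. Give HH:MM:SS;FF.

03:45:00;19

Ten DF minutes hold 17982 frames, so frame 404613 lies in block 22 (frames 395604–413585) with 9009 frames into that block.
The block's first minute is 1800 frames and the rest 1798 each; 9009 frames reaches minute 5, so 22 × 18 + 5 × 2 = 406 labels have been skipped so far.
Adding those back, label number 404613 + 406 = 405019 at 30 labels/s is 13500 s + 19 f = 3 h 45 min 0 s frame 19, i.e. 03:45:00;19.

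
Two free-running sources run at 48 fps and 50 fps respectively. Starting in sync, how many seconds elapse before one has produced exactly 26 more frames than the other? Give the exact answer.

The gap grows by |50 − 48| = 2 frames per second.
Time for a 26-frame gap: 26 ÷ (2) = 13 s.

13 seconds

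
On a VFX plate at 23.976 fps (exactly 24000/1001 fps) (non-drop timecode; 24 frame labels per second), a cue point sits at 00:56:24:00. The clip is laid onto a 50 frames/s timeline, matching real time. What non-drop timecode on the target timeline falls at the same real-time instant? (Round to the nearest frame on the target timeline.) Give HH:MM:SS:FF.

00:56:27:19

Source frame index: (0×3600 + 56×60 + 24) × 24 + 0 = 81216.
Real time: 81216 / (24000/1001) = 423423/125 s.
Target frame: (423423/125) × (50) = 846846/5 ≈ 169369.200 → 169369.
At 50 labels/s: frame 169369 → 00:56:27:19.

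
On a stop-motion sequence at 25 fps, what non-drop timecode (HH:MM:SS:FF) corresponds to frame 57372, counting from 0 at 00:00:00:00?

57372 ÷ 25 = 2294 full seconds, remainder 22 frames.
2294 s = 0 h 38 min 14 s.
Timecode: 00:38:14:22.

00:38:14:22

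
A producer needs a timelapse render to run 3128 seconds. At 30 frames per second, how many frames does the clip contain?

Frames = 3128 × 30 = 93840.

93840 frames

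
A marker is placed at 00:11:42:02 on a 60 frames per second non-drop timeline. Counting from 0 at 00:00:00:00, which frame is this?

frame 42122

Total seconds to the label: (0 × 3600 + 11 × 60 + 42) = 702.
Frame index = 702 × 60 + 2 = 42122.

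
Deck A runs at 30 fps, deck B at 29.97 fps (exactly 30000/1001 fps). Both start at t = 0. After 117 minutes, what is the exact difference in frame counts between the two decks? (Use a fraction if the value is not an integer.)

16200/77 frames

117 min = 7020 s.
A emits 30 × 7020 = 210600 frames; B emits 30000/1001 × 7020 = 16200000/77.
Difference = 16200/77 frames (≈ 210.3896); B is behind A.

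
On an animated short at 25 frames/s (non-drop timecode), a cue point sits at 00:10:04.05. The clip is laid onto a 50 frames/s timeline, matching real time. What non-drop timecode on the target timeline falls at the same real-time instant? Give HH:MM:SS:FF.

Source frame index: (0×3600 + 10×60 + 4) × 25 + 5 = 15105.
Real time: 15105 / (25) = 3021/5 s.
Target frame: (3021/5) × (50) = 30210.
At 50 labels/s: frame 30210 → 00:10:04:10.

00:10:04:10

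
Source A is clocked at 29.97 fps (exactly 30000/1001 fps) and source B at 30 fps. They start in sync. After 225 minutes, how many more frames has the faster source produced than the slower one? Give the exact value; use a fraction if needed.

405000/1001 frames

225 min = 13500 s.
A emits 30000/1001 × 13500 = 405000000/1001 frames; B emits 30 × 13500 = 405000.
Difference = 405000/1001 frames (≈ 404.5954); B is ahead of A.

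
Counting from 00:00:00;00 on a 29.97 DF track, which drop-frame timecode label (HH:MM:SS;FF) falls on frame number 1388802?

12:52:19;22

Ten DF minutes hold 17982 frames, so frame 1388802 lies in block 77 (frames 1384614–1402595) with 4188 frames into that block.
The block's first minute is 1800 frames and the rest 1798 each; 4188 frames reaches minute 2, so 77 × 18 + 2 × 2 = 1390 labels have been skipped so far.
Adding those back, label number 1388802 + 1390 = 1390192 at 30 labels/s is 46339 s + 22 f = 12 h 52 min 19 s frame 22, i.e. 12:52:19;22.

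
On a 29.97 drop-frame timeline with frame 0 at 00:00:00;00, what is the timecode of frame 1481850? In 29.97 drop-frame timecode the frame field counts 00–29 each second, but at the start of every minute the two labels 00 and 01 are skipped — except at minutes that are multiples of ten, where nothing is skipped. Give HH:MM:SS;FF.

13:44:04;14

Each 10-minute DF block holds 10 × 60 × 30 − 9 × 2 = 17982 frames. 1481850 ÷ 17982 → 82 full blocks, remainder 7326.
Within the partial block the first minute is 1800 frames and each further minute 1798, so 4 further minute boundaries passed. Total skipped labels = 18 × 82 + 2 × 4 = 1484.
Non-drop label index = 1481850 + 1484 = 1483334; at 30 labels/s that is 13:44:04:14, i.e. DF 13:44:04;14.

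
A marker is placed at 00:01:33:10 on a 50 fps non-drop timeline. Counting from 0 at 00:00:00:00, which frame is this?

frame 4660

Total seconds to the label: (0 × 3600 + 1 × 60 + 33) = 93.
Frame index = 93 × 50 + 10 = 4660.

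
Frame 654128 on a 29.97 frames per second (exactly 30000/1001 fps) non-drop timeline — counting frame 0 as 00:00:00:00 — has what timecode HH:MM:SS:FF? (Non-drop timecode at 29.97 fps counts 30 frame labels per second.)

654128 ÷ 30 = 21804 full seconds, remainder 8 frames.
21804 s = 6 h 3 min 24 s.
Timecode: 06:03:24:08.

06:03:24:08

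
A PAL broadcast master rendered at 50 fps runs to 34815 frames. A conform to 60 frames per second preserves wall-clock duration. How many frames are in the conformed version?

Target frames = source frames × (target rate / source rate) = 34815 × (60)/(50) = 34815 × 6/5 = 41778.

41778 frames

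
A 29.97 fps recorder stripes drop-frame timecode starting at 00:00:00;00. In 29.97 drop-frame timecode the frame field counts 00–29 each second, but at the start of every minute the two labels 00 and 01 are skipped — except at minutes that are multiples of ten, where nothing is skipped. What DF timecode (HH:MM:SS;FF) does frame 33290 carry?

Each 10-minute DF block holds 10 × 60 × 30 − 9 × 2 = 17982 frames. 33290 ÷ 17982 → 1 full block, remainder 15308.
Within the partial block the first minute is 1800 frames and each further minute 1798, so 8 further minute boundaries passed. Total skipped labels = 18 × 1 + 2 × 8 = 34.
Non-drop label index = 33290 + 34 = 33324; at 30 labels/s that is 00:18:30:24, i.e. DF 00:18:30;24.

00:18:30;24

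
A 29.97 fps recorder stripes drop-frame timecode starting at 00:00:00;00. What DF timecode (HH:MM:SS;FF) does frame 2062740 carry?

19:07:06;26

Each 10-minute DF block holds 10 × 60 × 30 − 9 × 2 = 17982 frames. 2062740 ÷ 17982 → 114 full blocks, remainder 12792.
Within the partial block the first minute is 1800 frames and each further minute 1798, so 7 further minute boundaries passed. Total skipped labels = 18 × 114 + 2 × 7 = 2066.
Non-drop label index = 2062740 + 2066 = 2064806; at 30 labels/s that is 19:07:06:26, i.e. DF 19:07:06;26.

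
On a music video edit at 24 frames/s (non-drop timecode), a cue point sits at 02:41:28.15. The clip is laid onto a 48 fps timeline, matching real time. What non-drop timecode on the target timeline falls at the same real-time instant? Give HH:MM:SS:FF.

Source frame index: (2×3600 + 41×60 + 28) × 24 + 15 = 232527.
Real time: 232527 / (24) = 77509/8 s.
Target frame: (77509/8) × (48) = 465054.
At 48 labels/s: frame 465054 → 02:41:28:30.

02:41:28:30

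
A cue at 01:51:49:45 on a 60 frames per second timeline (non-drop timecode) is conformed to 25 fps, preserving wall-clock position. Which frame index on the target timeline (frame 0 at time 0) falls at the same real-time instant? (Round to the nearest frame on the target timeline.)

frame 167744

Source frame index: (1×3600 + 51×60 + 49) × 60 + 45 = 402585.
Real time: 402585 / (60) = 26839/4 s.
Target frame: (26839/4) × (25) = 670975/4 ≈ 167743.750 → 167744.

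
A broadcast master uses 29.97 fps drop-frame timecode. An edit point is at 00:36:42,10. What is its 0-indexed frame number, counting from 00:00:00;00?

66004

As if non-drop at 30 labels/s: (0 × 3600 + 36 × 60 + 42) × 30 + 10 = 66070.
Minute boundaries passed: 36; those not divisible by 10: 36 − 3 = 33; dropped labels = 2 × 33 = 66.
Actual frame index = 66070 − 66 = 66004.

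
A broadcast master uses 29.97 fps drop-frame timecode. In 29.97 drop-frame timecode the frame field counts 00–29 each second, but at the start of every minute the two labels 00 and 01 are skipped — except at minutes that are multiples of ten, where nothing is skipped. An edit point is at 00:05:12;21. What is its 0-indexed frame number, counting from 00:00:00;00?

Complete 10-minute blocks: 0, each 17982 frames → 0.
Remaining 5 whole minutes in the current block: 1800 + 4 × 1798 = 8992 frames.
Within the current minute: 12 × 30 + 21 − 2 = 379 (labels ;00/;01 skipped at this minute). Total = 0 + 8992 + 379 = 9371.

9371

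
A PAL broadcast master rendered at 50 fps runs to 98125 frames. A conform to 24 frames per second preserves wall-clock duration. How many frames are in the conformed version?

Target frames = source frames × (target rate / source rate) = 98125 × (24)/(50) = 98125 × 12/25 = 47100.

47100 frames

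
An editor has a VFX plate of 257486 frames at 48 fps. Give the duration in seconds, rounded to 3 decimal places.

5364.292 seconds

Running time = 257486 × 1/48 = 128743/24 s ≈ 5364.292 s.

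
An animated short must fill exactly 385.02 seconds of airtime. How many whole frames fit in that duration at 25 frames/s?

Frames = 385.02 × 25 = 19251/2 ≈ 9625.5000.
Complete frames: 9625.

9625 frames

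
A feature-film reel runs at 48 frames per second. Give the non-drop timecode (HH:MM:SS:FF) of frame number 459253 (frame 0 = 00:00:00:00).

02:39:27:37

459253 ÷ 48 = 9567 full seconds, remainder 37 frames.
9567 s = 2 h 39 min 27 s.
Timecode: 02:39:27:37.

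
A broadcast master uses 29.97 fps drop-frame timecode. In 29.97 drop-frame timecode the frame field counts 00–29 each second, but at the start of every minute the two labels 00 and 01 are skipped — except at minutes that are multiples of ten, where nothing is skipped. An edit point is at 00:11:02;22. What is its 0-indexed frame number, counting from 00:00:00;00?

Complete 10-minute blocks: 1, each 17982 frames → 17982.
Remaining 1 whole minute in the current block: 1800 + 0 × 1798 = 1800 frames.
Within the current minute: 2 × 30 + 22 − 2 = 80 (labels ;00/;01 skipped at this minute). Total = 17982 + 1800 + 80 = 19862.

19862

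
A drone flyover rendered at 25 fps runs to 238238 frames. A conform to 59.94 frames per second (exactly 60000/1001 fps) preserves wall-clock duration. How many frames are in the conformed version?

Target frames = source frames × (target rate / source rate) = 238238 × (60000/1001)/(25) = 238238 × 2400/1001 = 571200.

571200 frames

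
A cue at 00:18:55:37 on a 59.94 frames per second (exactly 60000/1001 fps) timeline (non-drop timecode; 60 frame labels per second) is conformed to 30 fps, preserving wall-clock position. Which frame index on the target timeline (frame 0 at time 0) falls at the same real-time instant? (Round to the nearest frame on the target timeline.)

Source frame index: (0×3600 + 18×60 + 55) × 60 + 37 = 68137.
Real time: 68137 / (60000/1001) = 68205137/60000 s.
Target frame: (68205137/60000) × (30) = 68205137/2000 ≈ 34102.569 → 34103.

frame 34103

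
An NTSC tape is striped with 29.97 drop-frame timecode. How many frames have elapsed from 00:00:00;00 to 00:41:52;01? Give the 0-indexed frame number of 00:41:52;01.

As if non-drop at 30 labels/s: (0 × 3600 + 41 × 60 + 52) × 30 + 1 = 75361.
Minute boundaries passed: 41; those not divisible by 10: 41 − 4 = 37; dropped labels = 2 × 37 = 74.
Actual frame index = 75361 − 74 = 75287.

75287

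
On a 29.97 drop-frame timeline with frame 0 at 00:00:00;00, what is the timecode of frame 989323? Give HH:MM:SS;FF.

Ten DF minutes hold 17982 frames, so frame 989323 lies in block 55 (frames 989010–1006991) with 313 frames into that block.
The block's first minute is 1800 frames and the rest 1798 each; 313 frames reaches minute 0, so 55 × 18 + 0 × 2 = 990 labels have been skipped so far.
Adding those back, label number 989323 + 990 = 990313 at 30 labels/s is 33010 s + 13 f = 9 h 10 min 10 s frame 13, i.e. 09:10:10;13.

09:10:10;13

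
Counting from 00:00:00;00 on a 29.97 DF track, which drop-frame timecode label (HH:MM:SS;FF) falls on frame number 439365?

04:04:20;05

Ten DF minutes hold 17982 frames, so frame 439365 lies in block 24 (frames 431568–449549) with 7797 frames into that block.
The block's first minute is 1800 frames and the rest 1798 each; 7797 frames reaches minute 4, so 24 × 18 + 4 × 2 = 440 labels have been skipped so far.
Adding those back, label number 439365 + 440 = 439805 at 30 labels/s is 14660 s + 5 f = 4 h 4 min 20 s frame 5, i.e. 04:04:20;05.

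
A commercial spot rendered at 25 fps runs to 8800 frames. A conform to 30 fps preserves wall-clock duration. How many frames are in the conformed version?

10560 frames

Target frames = source frames × (target rate / source rate) = 8800 × (30)/(25) = 8800 × 6/5 = 10560.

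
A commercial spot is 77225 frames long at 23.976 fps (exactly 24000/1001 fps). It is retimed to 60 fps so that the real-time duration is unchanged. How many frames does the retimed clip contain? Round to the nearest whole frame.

193256 frames

Frames at target rate = 77225 × (60) / (24000/1001) = 3092089/16 ≈ 193255.562.
Nearest whole frame: 193256.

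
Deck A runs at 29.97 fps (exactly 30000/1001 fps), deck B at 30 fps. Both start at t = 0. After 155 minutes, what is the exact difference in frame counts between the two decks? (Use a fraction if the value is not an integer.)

279000/1001 frames

155 min = 9300 s.
A emits 30000/1001 × 9300 = 279000000/1001 frames; B emits 30 × 9300 = 279000.
Difference = 279000/1001 frames (≈ 278.7213); B is ahead of A.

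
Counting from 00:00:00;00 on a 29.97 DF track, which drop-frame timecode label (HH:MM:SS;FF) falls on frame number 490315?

04:32:40;05

Ten DF minutes hold 17982 frames, so frame 490315 lies in block 27 (frames 485514–503495) with 4801 frames into that block.
The block's first minute is 1800 frames and the rest 1798 each; 4801 frames reaches minute 2, so 27 × 18 + 2 × 2 = 490 labels have been skipped so far.
Adding those back, label number 490315 + 490 = 490805 at 30 labels/s is 16360 s + 5 f = 4 h 32 min 40 s frame 5, i.e. 04:32:40;05.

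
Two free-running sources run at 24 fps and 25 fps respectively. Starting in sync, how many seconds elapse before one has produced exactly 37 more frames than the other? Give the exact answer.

37 seconds

The gap grows by |25 − 24| = 1 frame per second.
Time for a 37-frame gap: 37 ÷ (1) = 37 s.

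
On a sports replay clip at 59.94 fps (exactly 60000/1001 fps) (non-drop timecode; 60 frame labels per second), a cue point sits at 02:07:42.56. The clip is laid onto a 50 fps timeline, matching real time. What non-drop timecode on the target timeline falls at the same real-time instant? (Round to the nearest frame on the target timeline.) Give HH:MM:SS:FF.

02:07:50:30

Source frame index: (2×3600 + 7×60 + 42) × 60 + 56 = 459776.
Real time: 459776 / (60000/1001) = 14382368/1875 s.
Target frame: (14382368/1875) × (50) = 28764736/75 ≈ 383529.813 → 383530.
At 50 labels/s: frame 383530 → 02:07:50:30.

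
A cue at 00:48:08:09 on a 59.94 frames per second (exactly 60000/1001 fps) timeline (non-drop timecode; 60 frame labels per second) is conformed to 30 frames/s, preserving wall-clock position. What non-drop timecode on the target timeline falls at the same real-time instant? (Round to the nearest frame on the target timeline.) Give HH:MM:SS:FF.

00:48:11:01

Source frame index: (0×3600 + 48×60 + 8) × 60 + 9 = 173289.
Real time: 173289 / (60000/1001) = 57820763/20000 s.
Target frame: (57820763/20000) × (30) = 173462289/2000 ≈ 86731.144 → 86731.
At 30 labels/s: frame 86731 → 00:48:11:01.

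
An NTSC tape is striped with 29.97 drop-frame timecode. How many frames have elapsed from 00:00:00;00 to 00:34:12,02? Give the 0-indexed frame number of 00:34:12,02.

61500

Complete 10-minute blocks: 3, each 17982 frames → 53946.
Remaining 4 whole minutes in the current block: 1800 + 3 × 1798 = 7194 frames.
Within the current minute: 12 × 30 + 2 − 2 = 360 (labels ;00/;01 skipped at this minute). Total = 53946 + 7194 + 360 = 61500.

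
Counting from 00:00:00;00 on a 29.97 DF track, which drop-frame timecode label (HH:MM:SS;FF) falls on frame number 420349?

Each 10-minute DF block holds 10 × 60 × 30 − 9 × 2 = 17982 frames. 420349 ÷ 17982 → 23 full blocks, remainder 6763.
Within the partial block the first minute is 1800 frames and each further minute 1798, so 3 further minute boundaries passed. Total skipped labels = 18 × 23 + 2 × 3 = 420.
Non-drop label index = 420349 + 420 = 420769; at 30 labels/s that is 03:53:45:19, i.e. DF 03:53:45;19.

03:53:45;19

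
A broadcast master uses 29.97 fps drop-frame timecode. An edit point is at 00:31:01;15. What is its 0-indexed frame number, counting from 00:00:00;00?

55789

Complete 10-minute blocks: 3, each 17982 frames → 53946.
Remaining 1 whole minute in the current block: 1800 + 0 × 1798 = 1800 frames.
Within the current minute: 1 × 30 + 15 − 2 = 43 (labels ;00/;01 skipped at this minute). Total = 53946 + 1800 + 43 = 55789.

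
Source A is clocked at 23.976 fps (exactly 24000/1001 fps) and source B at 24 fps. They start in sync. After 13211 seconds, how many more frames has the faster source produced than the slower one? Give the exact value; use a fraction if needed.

A emits 24000/1001 × 13211 = 28824000/91 frames; B emits 24 × 13211 = 317064.
Difference = 28824/91 frames (≈ 316.7473); B is ahead of A.

28824/91 frames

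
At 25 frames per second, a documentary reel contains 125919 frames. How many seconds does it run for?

5036.76 seconds

Running time = 125919 / (25) = 5036.76 s.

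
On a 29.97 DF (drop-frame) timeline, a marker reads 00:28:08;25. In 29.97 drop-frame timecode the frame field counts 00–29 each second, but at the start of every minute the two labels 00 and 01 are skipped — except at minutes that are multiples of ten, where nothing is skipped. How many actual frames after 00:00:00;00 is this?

Complete 10-minute blocks: 2, each 17982 frames → 35964.
Remaining 8 whole minutes in the current block: 1800 + 7 × 1798 = 14386 frames.
Within the current minute: 8 × 30 + 25 − 2 = 263 (labels ;00/;01 skipped at this minute). Total = 35964 + 14386 + 263 = 50613.

50613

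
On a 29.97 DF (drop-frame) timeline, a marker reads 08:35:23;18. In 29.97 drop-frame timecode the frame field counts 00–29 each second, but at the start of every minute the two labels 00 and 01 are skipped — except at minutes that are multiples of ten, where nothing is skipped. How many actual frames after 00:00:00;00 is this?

926780

Complete 10-minute blocks: 51, each 17982 frames → 917082.
Remaining 5 whole minutes in the current block: 1800 + 4 × 1798 = 8992 frames.
Within the current minute: 23 × 30 + 18 − 2 = 706 (labels ;00/;01 skipped at this minute). Total = 917082 + 8992 + 706 = 926780.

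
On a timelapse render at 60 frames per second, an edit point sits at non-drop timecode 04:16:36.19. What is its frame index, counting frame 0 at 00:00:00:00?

Total seconds to the label: (4 × 3600 + 16 × 60 + 36) = 15396.
Frame index = 15396 × 60 + 19 = 923779.

frame 923779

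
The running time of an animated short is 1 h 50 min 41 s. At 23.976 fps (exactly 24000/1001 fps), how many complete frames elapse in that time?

159224 frames

1 h 50 min 41 s = 6641 s.
Frames = 6641 × 24000/1001 = 159384000/1001 ≈ 159224.7752.
Complete frames: 159224.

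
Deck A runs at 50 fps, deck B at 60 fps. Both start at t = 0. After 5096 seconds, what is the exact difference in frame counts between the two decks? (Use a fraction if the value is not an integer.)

A emits 50 × 5096 = 254800 frames; B emits 60 × 5096 = 305760.
Difference = 50960 frames; B is ahead of A.

50960 frames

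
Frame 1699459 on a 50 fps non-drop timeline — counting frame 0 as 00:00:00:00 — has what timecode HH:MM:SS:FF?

09:26:29:09

1699459 ÷ 50 = 33989 full seconds, remainder 9 frames.
33989 s = 9 h 26 min 29 s.
Timecode: 09:26:29:09.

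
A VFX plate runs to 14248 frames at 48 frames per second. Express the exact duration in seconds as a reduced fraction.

1781/6 seconds

Running time = 14248 ÷ (48) = 14248 × 1/48 = 1781/6 s.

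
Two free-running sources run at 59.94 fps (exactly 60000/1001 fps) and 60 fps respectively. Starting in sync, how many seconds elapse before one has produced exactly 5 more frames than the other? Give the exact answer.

1001/12 seconds

The gap grows by |60 − 60000/1001| = 60/1001 frames per second.
Time for a 5-frame gap: 5 ÷ (60/1001) = 1001/12 s.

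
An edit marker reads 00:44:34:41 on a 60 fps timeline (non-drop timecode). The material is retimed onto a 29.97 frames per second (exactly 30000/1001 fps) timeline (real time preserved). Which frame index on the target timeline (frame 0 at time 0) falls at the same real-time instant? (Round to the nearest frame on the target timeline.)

Source frame index: (0×3600 + 44×60 + 34) × 60 + 41 = 160481.
Real time: 160481 / (60) = 160481/60 s.
Target frame: (160481/60) × (30000/1001) = 80240500/1001 ≈ 80160.340 → 80160.

frame 80160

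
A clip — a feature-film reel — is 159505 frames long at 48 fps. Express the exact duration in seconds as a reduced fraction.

159505/48 seconds

Running time = 159505 ÷ (48) = 159505 × 1/48 = 159505/48 s.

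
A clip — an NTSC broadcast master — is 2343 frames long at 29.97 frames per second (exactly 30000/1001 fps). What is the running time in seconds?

Running time = 2343 / (30000/1001) = 78.1781 s.

78.1781 seconds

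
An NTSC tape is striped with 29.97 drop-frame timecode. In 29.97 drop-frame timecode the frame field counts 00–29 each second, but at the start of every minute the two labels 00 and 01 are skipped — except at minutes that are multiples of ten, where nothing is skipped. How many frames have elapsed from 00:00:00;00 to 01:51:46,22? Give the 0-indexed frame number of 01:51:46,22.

201002

As if non-drop at 30 labels/s: (1 × 3600 + 51 × 60 + 46) × 30 + 22 = 201202.
Minute boundaries passed: 111; those not divisible by 10: 111 − 11 = 100; dropped labels = 2 × 100 = 200.
Actual frame index = 201202 − 200 = 201002.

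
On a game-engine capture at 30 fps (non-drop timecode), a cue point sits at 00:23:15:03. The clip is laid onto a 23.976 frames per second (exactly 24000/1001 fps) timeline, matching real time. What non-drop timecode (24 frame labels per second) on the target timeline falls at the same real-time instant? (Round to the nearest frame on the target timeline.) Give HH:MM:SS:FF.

Source frame index: (0×3600 + 23×60 + 15) × 30 + 3 = 41853.
Real time: 41853 / (30) = 13951/10 s.
Target frame: (13951/10) × (24000/1001) = 4783200/143 ≈ 33448.951 → 33449.
At 24 labels/s: frame 33449 → 00:23:13:17.

00:23:13:17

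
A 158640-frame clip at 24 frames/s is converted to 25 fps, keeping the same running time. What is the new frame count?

165250 frames

Target frames = source frames × (target rate / source rate) = 158640 × (25)/(24) = 158640 × 25/24 = 165250.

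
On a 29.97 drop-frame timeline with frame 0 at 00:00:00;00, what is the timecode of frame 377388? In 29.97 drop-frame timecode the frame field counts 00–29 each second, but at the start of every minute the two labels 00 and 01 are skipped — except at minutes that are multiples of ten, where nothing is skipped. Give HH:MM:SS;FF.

Ten DF minutes hold 17982 frames, so frame 377388 lies in block 20 (frames 359640–377621) with 17748 frames into that block.
The block's first minute is 1800 frames and the rest 1798 each; 17748 frames reaches minute 9, so 20 × 18 + 9 × 2 = 378 labels have been skipped so far.
Adding those back, label number 377388 + 378 = 377766 at 30 labels/s is 12592 s + 6 f = 3 h 29 min 52 s frame 6, i.e. 03:29:52;06.

03:29:52;06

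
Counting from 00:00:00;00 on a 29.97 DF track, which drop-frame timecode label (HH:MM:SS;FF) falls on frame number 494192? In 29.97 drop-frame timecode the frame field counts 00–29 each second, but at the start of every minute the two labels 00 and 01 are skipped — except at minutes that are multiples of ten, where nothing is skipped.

Ten DF minutes hold 17982 frames, so frame 494192 lies in block 27 (frames 485514–503495) with 8678 frames into that block.
The block's first minute is 1800 frames and the rest 1798 each; 8678 frames reaches minute 4, so 27 × 18 + 4 × 2 = 494 labels have been skipped so far.
Adding those back, label number 494192 + 494 = 494686 at 30 labels/s is 16489 s + 16 f = 4 h 34 min 49 s frame 16, i.e. 04:34:49;16.

04:34:49;16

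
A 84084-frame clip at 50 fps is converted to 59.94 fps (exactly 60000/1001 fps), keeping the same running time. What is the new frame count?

100800 frames

Target frames = source frames × (target rate / source rate) = 84084 × (60000/1001)/(50) = 84084 × 1200/1001 = 100800.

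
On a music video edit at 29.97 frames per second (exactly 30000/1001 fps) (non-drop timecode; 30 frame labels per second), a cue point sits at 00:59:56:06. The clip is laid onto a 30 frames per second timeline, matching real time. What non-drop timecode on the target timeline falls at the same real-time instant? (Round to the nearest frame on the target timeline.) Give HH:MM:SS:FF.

Source frame index: (0×3600 + 59×60 + 56) × 30 + 6 = 107886.
Real time: 107886 / (30000/1001) = 17998981/5000 s.
Target frame: (17998981/5000) × (30) = 53996943/500 ≈ 107993.886 → 107994.
At 30 labels/s: frame 107994 → 00:59:59:24.

00:59:59:24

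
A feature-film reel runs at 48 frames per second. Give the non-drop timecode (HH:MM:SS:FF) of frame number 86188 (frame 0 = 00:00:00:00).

00:29:55:28

86188 ÷ 48 = 1795 full seconds, remainder 28 frames.
1795 s = 0 h 29 min 55 s.
Timecode: 00:29:55:28.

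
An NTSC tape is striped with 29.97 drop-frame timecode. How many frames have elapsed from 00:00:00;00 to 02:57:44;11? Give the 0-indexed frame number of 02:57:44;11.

As if non-drop at 30 labels/s: (2 × 3600 + 57 × 60 + 44) × 30 + 11 = 319931.
Minute boundaries passed: 177; those not divisible by 10: 177 − 17 = 160; dropped labels = 2 × 160 = 320.
Actual frame index = 319931 − 320 = 319611.

319611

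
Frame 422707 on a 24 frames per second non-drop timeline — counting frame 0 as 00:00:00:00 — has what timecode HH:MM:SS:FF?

422707 ÷ 24 = 17612 full seconds, remainder 19 frames.
17612 s = 4 h 53 min 32 s.
Timecode: 04:53:32:19.

04:53:32:19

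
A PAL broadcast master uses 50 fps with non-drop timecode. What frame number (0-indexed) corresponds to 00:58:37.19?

Total seconds to the label: (0 × 3600 + 58 × 60 + 37) = 3517.
Frame index = 3517 × 50 + 19 = 175869.

175869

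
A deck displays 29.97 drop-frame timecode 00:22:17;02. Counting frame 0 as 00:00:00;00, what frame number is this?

Complete 10-minute blocks: 2, each 17982 frames → 35964.
Remaining 2 whole minutes in the current block: 1800 + 1 × 1798 = 3598 frames.
Within the current minute: 17 × 30 + 2 − 2 = 510 (labels ;00/;01 skipped at this minute). Total = 35964 + 3598 + 510 = 40072.

40072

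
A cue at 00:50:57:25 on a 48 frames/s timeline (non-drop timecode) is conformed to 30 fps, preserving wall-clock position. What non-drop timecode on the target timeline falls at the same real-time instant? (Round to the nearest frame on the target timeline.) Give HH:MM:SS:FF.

00:50:57:16

Source frame index: (0×3600 + 50×60 + 57) × 48 + 25 = 146761.
Real time: 146761 / (48) = 146761/48 s.
Target frame: (146761/48) × (30) = 733805/8 ≈ 91725.625 → 91726.
At 30 labels/s: frame 91726 → 00:50:57:16.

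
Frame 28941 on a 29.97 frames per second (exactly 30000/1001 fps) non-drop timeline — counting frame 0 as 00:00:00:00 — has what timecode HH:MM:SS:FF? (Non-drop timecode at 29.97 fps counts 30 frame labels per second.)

28941 ÷ 30 = 964 full seconds, remainder 21 frames.
964 s = 0 h 16 min 4 s.
Timecode: 00:16:04:21.

00:16:04:21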